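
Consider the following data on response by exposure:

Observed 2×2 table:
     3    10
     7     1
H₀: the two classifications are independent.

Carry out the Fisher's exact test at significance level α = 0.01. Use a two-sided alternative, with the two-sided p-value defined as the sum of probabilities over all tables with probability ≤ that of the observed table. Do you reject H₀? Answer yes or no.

Margins: r₁=13, r₂=8, c₁=10, c₂=11, n=21
p_obs = C(13,3)·C(8,7)/C(21,10); sum pmf over tables with pmf ≤ p_obs
p-value (two-sided) = 0.00752
At α=0.01: p < α → reject H₀

reject H₀: yes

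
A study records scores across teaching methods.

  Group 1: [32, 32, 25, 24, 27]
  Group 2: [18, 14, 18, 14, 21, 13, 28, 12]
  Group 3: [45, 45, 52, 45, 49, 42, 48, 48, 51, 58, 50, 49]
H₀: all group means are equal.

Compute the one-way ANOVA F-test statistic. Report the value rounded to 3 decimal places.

test statistic = 121.788

Group means [28.00, 17.25, 48.50], grand mean 34.400
SSB = Σnᵢ(x̄ᵢ−x̄)² = 4943.500; SSW = ΣΣ(x−x̄ᵢ)² = 446.500
MSB = 4943.500/2 = 2471.7500; MSW = 446.500/22 = 20.2955
F = MSB/MSW = 121.7884
df = (2, 22)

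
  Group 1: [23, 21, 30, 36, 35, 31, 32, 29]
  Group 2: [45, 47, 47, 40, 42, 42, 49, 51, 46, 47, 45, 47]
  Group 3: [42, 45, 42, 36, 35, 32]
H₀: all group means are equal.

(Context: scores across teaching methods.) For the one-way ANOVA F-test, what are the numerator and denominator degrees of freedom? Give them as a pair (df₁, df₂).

degrees of freedom = [2, 23]

k = 3 groups, N = 26 total
df = (k−1, N−k) = (3−1, 26−3) = (2, 23)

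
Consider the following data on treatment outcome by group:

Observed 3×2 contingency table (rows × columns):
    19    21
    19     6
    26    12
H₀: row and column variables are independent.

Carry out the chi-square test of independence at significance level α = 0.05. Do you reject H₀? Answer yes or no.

Row totals [40, 25, 38], col totals [64, 39], n=103
χ² = (19−24.85)²/24.85 + (21−15.15)²/15.15 + (19−15.53)²/15.53 + (6−9.47)²/9.47 + (26−23.61)²/23.61 + (12−14.39)²/14.39 = 6.3224
df = 2
p-value (upper-tail) = 0.04237
At α=0.05: p < α → reject H₀

reject H₀: yes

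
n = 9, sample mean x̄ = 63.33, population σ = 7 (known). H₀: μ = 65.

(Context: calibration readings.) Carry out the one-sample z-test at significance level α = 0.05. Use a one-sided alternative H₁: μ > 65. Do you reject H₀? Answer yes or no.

SE = σ/√n = 7/√9 = 2.3333
z = (x̄−μ₀)/SE = (63.33−65)/2.3333 = -0.7157
p-value (one-sided, H₁ greater) = 0.76292
At α=0.05: p ≥ α → fail to reject H₀

reject H₀: no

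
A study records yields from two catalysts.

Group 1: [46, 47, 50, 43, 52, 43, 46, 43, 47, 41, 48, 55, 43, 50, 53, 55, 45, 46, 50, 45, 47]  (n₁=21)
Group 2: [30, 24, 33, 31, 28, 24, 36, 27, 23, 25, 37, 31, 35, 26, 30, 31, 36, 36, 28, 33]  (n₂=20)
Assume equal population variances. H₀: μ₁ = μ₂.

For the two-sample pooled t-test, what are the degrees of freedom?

df = n₁ + n₂ − 2 = 21 + 20 − 2 = 39

degrees of freedom = 39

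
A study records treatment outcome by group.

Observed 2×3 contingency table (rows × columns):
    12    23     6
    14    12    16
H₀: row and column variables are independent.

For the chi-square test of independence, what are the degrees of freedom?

df = (r−1)(c−1) = (2−1)·(3−1) = 2

degrees of freedom = 2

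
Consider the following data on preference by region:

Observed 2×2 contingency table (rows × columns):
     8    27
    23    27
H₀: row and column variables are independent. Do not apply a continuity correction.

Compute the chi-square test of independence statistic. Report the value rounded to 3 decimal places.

Row totals [35, 50], col totals [31, 54], n=85
χ² = (8−12.76)²/12.76 + (27−22.24)²/22.24 + (23−18.24)²/18.24 + (27−31.76)²/31.76 = 4.7592
df = 1

test statistic = 4.759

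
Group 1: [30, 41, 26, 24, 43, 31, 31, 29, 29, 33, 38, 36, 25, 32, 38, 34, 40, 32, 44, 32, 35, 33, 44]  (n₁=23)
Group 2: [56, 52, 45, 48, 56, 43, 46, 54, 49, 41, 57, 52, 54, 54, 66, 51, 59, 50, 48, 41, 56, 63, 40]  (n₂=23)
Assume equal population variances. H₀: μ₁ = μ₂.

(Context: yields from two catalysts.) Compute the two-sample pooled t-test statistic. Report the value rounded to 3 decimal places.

x̄₁=33.913, s₁=5.822, n₁=23
x̄₂=51.348, s₂=6.873, n₂=23
s_p² = [22·5.822² + 22·6.873²]/44 = 40.5692
SE = √(s_p²·(1/23+1/23)) = 1.8782
t = (33.913−51.348)/1.8782 = -9.2826
df = 44

test statistic = -9.283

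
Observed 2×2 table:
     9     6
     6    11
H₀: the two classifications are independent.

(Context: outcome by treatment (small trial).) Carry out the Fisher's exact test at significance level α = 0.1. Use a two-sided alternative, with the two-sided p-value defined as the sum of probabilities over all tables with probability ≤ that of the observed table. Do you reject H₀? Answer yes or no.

reject H₀: no

Margins: r₁=15, r₂=17, c₁=15, c₂=17, n=32
p_obs = C(15,9)·C(17,6)/C(32,15); sum pmf over tables with pmf ≤ p_obs
p-value (two-sided) = 0.28719
At α=0.1: p ≥ α → fail to reject H₀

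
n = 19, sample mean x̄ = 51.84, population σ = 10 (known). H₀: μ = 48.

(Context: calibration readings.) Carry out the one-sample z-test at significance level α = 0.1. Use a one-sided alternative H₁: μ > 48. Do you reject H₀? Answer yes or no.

reject H₀: yes

SE = σ/√n = 10/√19 = 2.2942
z = (x̄−μ₀)/SE = (51.84−48)/2.2942 = 1.6738
p-value (one-sided, H₁ greater) = 0.04708
At α=0.1: p < α → reject H₀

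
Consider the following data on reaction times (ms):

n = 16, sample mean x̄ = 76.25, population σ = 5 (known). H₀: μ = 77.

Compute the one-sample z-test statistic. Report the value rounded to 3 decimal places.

SE = σ/√n = 5/√16 = 1.2500
z = (x̄−μ₀)/SE = (76.25−77)/1.2500 = -0.6000

test statistic = -0.600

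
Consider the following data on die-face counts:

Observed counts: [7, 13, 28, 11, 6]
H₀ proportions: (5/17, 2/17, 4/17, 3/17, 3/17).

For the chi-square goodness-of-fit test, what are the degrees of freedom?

degrees of freedom = 4

df = k − 1 = 5 − 1 = 4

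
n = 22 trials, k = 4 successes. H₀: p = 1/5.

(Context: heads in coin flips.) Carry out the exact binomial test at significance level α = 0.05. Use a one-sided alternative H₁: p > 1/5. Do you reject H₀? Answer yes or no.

reject H₀: no

Exact binomial: n=22, k=4, p₀=1/5=0.2000
P(X≥4) from Σ C(n,i)·p₀^i·(1−p₀)^(n−i)
p-value (one-sided, H₁ greater) = 0.66796
At α=0.05: p ≥ α → fail to reject H₀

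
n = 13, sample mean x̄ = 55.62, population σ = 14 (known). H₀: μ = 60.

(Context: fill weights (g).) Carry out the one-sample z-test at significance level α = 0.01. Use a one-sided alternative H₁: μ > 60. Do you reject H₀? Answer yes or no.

SE = σ/√n = 14/√13 = 3.8829
z = (x̄−μ₀)/SE = (55.62−60)/3.8829 = -1.1280
p-value (one-sided, H₁ greater) = 0.87034
At α=0.01: p ≥ α → fail to reject H₀

reject H₀: no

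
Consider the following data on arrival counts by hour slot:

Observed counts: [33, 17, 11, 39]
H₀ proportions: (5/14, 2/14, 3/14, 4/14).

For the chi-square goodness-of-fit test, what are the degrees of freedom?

df = k − 1 = 4 − 1 = 3

degrees of freedom = 3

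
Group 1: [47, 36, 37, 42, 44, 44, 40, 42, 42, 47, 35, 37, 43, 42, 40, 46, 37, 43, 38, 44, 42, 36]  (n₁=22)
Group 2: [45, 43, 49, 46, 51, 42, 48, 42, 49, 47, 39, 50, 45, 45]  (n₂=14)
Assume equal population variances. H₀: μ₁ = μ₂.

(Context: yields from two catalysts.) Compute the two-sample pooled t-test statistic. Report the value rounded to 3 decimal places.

x̄₁=41.091, s₁=3.663, n₁=22
x̄₂=45.786, s₂=3.468, n₂=14
s_p² = [21·3.663² + 13·3.468²]/34 = 12.8875
SE = √(s_p²·(1/22+1/14)) = 1.2273
t = (41.091−45.786)/1.2273 = -3.8252
df = 34

test statistic = -3.825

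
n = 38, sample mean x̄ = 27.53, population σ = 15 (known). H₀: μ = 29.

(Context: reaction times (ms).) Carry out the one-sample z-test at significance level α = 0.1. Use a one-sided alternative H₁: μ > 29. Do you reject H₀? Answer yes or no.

reject H₀: no

SE = σ/√n = 15/√38 = 2.4333
z = (x̄−μ₀)/SE = (27.53−29)/2.4333 = -0.6041
p-value (one-sided, H₁ greater) = 0.72712
At α=0.1: p ≥ α → fail to reject H₀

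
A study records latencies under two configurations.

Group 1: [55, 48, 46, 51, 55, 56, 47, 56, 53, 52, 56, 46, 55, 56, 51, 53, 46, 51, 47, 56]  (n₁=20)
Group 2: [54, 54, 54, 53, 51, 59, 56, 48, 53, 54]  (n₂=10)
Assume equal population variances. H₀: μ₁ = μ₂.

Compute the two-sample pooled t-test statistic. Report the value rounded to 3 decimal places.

test statistic = -1.297

x̄₁=51.800, s₁=3.874, n₁=20
x̄₂=53.600, s₂=2.875, n₂=10
s_p² = [19·3.874² + 9·2.875²]/28 = 12.8429
SE = √(s_p²·(1/20+1/10)) = 1.3880
t = (51.800−53.600)/1.3880 = -1.2969
df = 28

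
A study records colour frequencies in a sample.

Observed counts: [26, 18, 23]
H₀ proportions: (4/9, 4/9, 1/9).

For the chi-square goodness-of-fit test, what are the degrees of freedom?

df = k − 1 = 3 − 1 = 2

degrees of freedom = 2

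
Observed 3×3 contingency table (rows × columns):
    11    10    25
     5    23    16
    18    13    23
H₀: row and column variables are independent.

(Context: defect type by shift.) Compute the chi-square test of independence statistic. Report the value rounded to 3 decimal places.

Row totals [46, 44, 54], col totals [34, 46, 64], n=144
χ² = (11−10.86)²/10.86 + (10−14.69)²/14.69 + (25−20.44)²/20.44 + (5−10.39)²/10.39 + (23−14.06)²/14.06 + (16−19.56)²/19.56 + (18−12.75)²/12.75 + (13−17.25)²/17.25 + (23−24.00)²/24.00 = 14.9008
df = 4

test statistic = 14.901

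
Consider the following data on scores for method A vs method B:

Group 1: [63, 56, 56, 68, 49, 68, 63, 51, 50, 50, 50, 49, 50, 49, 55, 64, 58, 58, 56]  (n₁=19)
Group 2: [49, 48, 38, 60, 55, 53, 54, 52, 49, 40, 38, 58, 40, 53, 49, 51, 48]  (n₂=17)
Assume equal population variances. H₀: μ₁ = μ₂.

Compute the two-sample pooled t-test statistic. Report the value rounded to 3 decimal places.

x̄₁=55.947, s₁=6.561, n₁=19
x̄₂=49.118, s₂=6.679, n₂=17
s_p² = [18·6.561² + 16·6.679²]/34 = 43.7856
SE = √(s_p²·(1/19+1/17)) = 2.2091
t = (55.947−49.118)/2.2091 = 3.0916
df = 34

test statistic = 3.092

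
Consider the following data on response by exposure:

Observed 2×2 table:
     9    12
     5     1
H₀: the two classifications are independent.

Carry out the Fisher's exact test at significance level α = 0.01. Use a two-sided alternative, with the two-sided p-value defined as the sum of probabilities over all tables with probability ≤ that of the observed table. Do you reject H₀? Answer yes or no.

Margins: r₁=21, r₂=6, c₁=14, c₂=13, n=27
p_obs = C(21,9)·C(6,5)/C(27,14); sum pmf over tables with pmf ≤ p_obs
p-value (two-sided) = 0.16473
At α=0.01: p ≥ α → fail to reject H₀

reject H₀: no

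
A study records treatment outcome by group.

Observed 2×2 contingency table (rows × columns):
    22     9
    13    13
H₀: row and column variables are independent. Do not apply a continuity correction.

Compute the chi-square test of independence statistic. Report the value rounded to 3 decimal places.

test statistic = 2.623

Row totals [31, 26], col totals [35, 22], n=57
χ² = (22−19.04)²/19.04 + (9−11.96)²/11.96 + (13−15.96)²/15.96 + (13−10.04)²/10.04 = 2.6231
df = 1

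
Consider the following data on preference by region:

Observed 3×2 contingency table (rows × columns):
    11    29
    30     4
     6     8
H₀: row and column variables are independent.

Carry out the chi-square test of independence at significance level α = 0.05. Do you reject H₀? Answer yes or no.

reject H₀: yes

Row totals [40, 34, 14], col totals [47, 41], n=88
χ² = (11−21.36)²/21.36 + (29−18.64)²/18.64 + (30−18.16)²/18.16 + (4−15.84)²/15.84 + (6−7.48)²/7.48 + (8−6.52)²/6.52 = 27.9891
df = 2
p-value (upper-tail) = 0.00000
At α=0.05: p < α → reject H₀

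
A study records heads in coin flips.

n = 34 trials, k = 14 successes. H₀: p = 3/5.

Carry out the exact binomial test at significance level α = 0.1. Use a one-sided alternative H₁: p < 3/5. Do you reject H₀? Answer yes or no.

reject H₀: yes

Exact binomial: n=34, k=14, p₀=3/5=0.6000
P(X≤14) from Σ C(n,i)·p₀^i·(1−p₀)^(n−i)
p-value (one-sided, H₁ less) = 0.02045
At α=0.1: p < α → reject H₀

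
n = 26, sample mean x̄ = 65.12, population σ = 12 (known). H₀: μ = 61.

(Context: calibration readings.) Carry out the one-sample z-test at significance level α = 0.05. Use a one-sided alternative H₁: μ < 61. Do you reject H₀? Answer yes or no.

reject H₀: no

SE = σ/√n = 12/√26 = 2.3534
z = (x̄−μ₀)/SE = (65.12−61)/2.3534 = 1.7507
p-value (one-sided, H₁ less) = 0.96000
At α=0.05: p ≥ α → fail to reject H₀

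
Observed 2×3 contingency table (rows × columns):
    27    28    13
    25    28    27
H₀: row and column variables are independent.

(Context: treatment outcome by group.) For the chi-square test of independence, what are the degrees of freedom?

df = (r−1)(c−1) = (2−1)·(3−1) = 2

degrees of freedom = 2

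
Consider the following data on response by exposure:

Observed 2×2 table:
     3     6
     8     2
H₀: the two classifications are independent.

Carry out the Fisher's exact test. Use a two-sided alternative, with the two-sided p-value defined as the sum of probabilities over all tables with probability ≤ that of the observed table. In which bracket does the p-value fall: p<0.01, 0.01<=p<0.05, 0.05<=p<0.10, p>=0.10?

p-value bracket: 0.05<=p<0.10

Margins: r₁=9, r₂=10, c₁=11, c₂=8, n=19
p_obs = C(9,3)·C(10,8)/C(19,11); sum pmf over tables with pmf ≤ p_obs
p-value (two-sided) = 0.06978
→ bracket: 0.05<=p<0.10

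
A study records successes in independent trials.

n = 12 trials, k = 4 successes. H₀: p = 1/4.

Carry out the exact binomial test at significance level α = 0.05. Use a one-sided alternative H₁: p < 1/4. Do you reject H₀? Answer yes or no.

reject H₀: no

Exact binomial: n=12, k=4, p₀=1/4=0.2500
P(X≤4) from Σ C(n,i)·p₀^i·(1−p₀)^(n−i)
p-value (one-sided, H₁ less) = 0.84236
At α=0.05: p ≥ α → fail to reject H₀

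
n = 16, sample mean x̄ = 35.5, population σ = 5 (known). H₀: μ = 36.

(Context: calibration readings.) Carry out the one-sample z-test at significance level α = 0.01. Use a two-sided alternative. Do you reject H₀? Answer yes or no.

reject H₀: no

SE = σ/√n = 5/√16 = 1.2500
z = (x̄−μ₀)/SE = (35.5−36)/1.2500 = -0.4000
p-value (two-sided) = 0.68916
At α=0.01: p ≥ α → fail to reject H₀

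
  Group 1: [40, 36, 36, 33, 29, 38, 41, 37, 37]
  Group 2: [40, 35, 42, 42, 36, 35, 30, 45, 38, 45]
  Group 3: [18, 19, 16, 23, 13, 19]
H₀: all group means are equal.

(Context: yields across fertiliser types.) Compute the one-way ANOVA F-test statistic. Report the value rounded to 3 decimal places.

Group means [36.33, 38.80, 18.00], grand mean 32.920
SSB = Σnᵢ(x̄ᵢ−x̄)² = 1786.240; SSW = ΣΣ(x−x̄ᵢ)² = 373.600
MSB = 1786.240/2 = 893.1200; MSW = 373.600/22 = 16.9818
F = MSB/MSW = 52.5927
df = (2, 22)

test statistic = 52.593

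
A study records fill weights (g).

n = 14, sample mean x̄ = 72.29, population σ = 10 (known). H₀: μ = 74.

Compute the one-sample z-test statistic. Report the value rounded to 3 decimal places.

SE = σ/√n = 10/√14 = 2.6726
z = (x̄−μ₀)/SE = (72.29−74)/2.6726 = -0.6398

test statistic = -0.640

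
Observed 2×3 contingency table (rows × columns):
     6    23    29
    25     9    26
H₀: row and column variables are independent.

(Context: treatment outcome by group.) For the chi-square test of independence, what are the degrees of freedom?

df = (r−1)(c−1) = (2−1)·(3−1) = 2

degrees of freedom = 2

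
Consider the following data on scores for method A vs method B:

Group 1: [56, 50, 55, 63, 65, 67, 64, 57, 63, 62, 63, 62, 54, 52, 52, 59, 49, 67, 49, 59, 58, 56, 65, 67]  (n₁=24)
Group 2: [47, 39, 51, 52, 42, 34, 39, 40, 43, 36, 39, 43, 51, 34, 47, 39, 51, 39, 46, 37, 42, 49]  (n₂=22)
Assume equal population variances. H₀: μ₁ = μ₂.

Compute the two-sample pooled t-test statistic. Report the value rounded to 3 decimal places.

test statistic = 9.444

x̄₁=58.917, s₁=5.890, n₁=24
x̄₂=42.727, s₂=5.717, n₂=22
s_p² = [23·5.890² + 21·5.717²]/44 = 33.7317
SE = √(s_p²·(1/24+1/22)) = 1.7143
t = (58.917−42.727)/1.7143 = 9.4439
df = 44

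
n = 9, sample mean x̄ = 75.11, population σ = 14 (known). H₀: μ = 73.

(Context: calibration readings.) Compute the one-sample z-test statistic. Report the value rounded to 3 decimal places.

test statistic = 0.452

SE = σ/√n = 14/√9 = 4.6667
z = (x̄−μ₀)/SE = (75.11−73)/4.6667 = 0.4521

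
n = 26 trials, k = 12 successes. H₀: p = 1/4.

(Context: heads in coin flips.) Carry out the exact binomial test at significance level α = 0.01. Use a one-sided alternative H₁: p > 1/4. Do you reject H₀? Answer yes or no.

reject H₀: no

Exact binomial: n=26, k=12, p₀=1/4=0.2500
P(X≥12) from Σ C(n,i)·p₀^i·(1−p₀)^(n−i)
p-value (one-sided, H₁ greater) = 0.01547
At α=0.01: p ≥ α → fail to reject H₀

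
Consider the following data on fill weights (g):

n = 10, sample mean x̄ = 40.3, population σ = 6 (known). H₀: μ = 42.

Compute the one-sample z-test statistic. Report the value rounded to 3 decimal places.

test statistic = -0.896

SE = σ/√n = 6/√10 = 1.8974
z = (x̄−μ₀)/SE = (40.3−42)/1.8974 = -0.8960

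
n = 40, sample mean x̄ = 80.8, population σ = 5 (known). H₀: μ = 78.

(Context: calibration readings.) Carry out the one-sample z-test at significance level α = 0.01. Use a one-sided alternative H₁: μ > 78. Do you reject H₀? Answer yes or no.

reject H₀: yes

SE = σ/√n = 5/√40 = 0.7906
z = (x̄−μ₀)/SE = (80.8−78)/0.7906 = 3.5418
p-value (one-sided, H₁ greater) = 0.00020
At α=0.01: p < α → reject H₀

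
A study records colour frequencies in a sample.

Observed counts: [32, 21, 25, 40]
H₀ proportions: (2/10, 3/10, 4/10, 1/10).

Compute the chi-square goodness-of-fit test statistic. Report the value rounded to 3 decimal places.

n = 118; E_i = n·p_i = [23.60, 35.40, 47.20, 11.80]
χ² = (32−23.60)²/23.60 + (21−35.40)²/35.40 + (25−47.20)²/47.20 + (40−11.80)²/11.80 = 86.6822
df = 3

test statistic = 86.682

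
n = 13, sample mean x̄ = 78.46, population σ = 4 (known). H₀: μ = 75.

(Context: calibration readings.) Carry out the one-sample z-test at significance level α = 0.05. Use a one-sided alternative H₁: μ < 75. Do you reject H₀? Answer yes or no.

SE = σ/√n = 4/√13 = 1.1094
z = (x̄−μ₀)/SE = (78.46−75)/1.1094 = 3.1188
p-value (one-sided, H₁ less) = 0.99909
At α=0.05: p ≥ α → fail to reject H₀

reject H₀: no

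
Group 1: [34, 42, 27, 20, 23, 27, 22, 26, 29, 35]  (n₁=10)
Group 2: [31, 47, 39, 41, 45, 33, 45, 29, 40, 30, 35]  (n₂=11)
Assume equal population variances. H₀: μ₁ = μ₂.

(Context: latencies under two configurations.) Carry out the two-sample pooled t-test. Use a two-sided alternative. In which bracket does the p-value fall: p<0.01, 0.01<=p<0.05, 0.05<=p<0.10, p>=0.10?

x̄₁=28.500, s₁=6.754, n₁=10
x̄₂=37.727, s₂=6.482, n₂=11
s_p² = [9·6.754² + 10·6.482²]/19 = 43.7201
SE = √(s_p²·(1/10+1/11)) = 2.8890
t = (28.500−37.727)/2.8890 = -3.1939
df = 19
p-value (two-sided) = 0.00478
→ bracket: p<0.01

p-value bracket: p<0.01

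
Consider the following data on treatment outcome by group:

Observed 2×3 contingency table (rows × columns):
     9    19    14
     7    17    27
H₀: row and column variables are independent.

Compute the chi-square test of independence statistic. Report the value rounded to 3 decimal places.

test statistic = 3.646

Row totals [42, 51], col totals [16, 36, 41], n=93
χ² = (9−7.23)²/7.23 + (19−16.26)²/16.26 + (14−18.52)²/18.52 + (7−8.77)²/8.77 + (17−19.74)²/19.74 + (27−22.48)²/22.48 = 3.6462
df = 2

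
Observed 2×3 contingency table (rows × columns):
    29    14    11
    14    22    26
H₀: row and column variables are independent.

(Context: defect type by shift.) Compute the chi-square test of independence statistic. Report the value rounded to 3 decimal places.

Row totals [54, 62], col totals [43, 36, 37], n=116
χ² = (29−20.02)²/20.02 + (14−16.76)²/16.76 + (11−17.22)²/17.22 + (14−22.98)²/22.98 + (22−19.24)²/19.24 + (26−19.78)²/19.78 = 12.5996
df = 2

test statistic = 12.600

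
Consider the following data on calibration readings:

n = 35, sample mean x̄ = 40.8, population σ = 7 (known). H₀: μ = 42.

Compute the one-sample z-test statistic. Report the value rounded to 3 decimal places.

SE = σ/√n = 7/√35 = 1.1832
z = (x̄−μ₀)/SE = (40.8−42)/1.1832 = -1.0142

test statistic = -1.014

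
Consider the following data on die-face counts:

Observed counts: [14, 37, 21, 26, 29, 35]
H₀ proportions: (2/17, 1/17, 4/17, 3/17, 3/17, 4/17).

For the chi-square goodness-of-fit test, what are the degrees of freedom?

df = k − 1 = 6 − 1 = 5

degrees of freedom = 5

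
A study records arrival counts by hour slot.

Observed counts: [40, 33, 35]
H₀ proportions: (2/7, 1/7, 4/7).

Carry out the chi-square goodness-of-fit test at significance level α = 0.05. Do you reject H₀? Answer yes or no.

n = 108; E_i = n·p_i = [30.86, 15.43, 61.71]
χ² = (40−30.86)²/30.86 + (33−15.43)²/15.43 + (35−61.71)²/61.71 = 34.2847
df = 2
p-value (upper-tail) = 0.00000
At α=0.05: p < α → reject H₀

reject H₀: yes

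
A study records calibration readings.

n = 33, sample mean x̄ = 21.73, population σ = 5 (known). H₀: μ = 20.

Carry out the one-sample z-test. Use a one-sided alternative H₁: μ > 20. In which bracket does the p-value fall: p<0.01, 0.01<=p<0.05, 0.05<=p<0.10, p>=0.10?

SE = σ/√n = 5/√33 = 0.8704
z = (x̄−μ₀)/SE = (21.73−20)/0.8704 = 1.9876
p-value (one-sided, H₁ greater) = 0.02343
→ bracket: 0.01<=p<0.05

p-value bracket: 0.01<=p<0.05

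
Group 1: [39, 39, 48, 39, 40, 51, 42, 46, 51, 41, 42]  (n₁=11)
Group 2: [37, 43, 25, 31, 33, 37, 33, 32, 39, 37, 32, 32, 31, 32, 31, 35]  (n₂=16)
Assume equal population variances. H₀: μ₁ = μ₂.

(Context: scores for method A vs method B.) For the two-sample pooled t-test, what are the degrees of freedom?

df = n₁ + n₂ − 2 = 11 + 16 − 2 = 25

degrees of freedom = 25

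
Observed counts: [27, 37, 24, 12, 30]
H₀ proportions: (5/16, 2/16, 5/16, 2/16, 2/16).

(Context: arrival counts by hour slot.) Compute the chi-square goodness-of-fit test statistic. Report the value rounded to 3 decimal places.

test statistic = 50.615

n = 130; E_i = n·p_i = [40.62, 16.25, 40.62, 16.25, 16.25]
χ² = (27−40.62)²/40.62 + (37−16.25)²/16.25 + (24−40.62)²/40.62 + (12−16.25)²/16.25 + (30−16.25)²/16.25 = 50.6154
df = 4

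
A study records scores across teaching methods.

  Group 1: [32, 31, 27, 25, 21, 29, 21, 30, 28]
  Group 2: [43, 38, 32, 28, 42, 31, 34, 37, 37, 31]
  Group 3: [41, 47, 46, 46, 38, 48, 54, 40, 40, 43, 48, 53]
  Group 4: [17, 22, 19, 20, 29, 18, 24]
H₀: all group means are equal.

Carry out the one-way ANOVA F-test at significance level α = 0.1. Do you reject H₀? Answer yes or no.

reject H₀: yes

Group means [27.11, 35.30, 45.33, 21.29], grand mean 33.947
SSB = Σnᵢ(x̄ᵢ−x̄)² = 3116.811; SSW = ΣΣ(x−x̄ᵢ)² = 741.084
MSB = 3116.811/3 = 1038.9369; MSW = 741.084/34 = 21.7966
F = MSB/MSW = 47.6651
df = (3, 34)
p-value (upper-tail) = 0.00000
At α=0.1: p < α → reject H₀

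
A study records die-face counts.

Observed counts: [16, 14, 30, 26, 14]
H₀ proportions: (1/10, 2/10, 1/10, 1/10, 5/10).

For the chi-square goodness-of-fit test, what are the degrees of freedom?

df = k − 1 = 5 − 1 = 4

degrees of freedom = 4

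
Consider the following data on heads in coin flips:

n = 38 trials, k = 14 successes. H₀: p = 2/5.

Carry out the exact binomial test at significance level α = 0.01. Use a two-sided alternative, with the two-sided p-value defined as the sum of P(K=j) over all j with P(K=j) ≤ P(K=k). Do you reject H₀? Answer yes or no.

Exact binomial: n=38, k=14, p₀=2/5=0.4000
P(X=j) = C(n,j)·p₀^j·(1−p₀)^(n−j); p = Σ P(X=j) over j with P(X=j) ≤ P(X=14)
p-value (two-sided) = 0.74308
At α=0.01: p ≥ α → fail to reject H₀

reject H₀: no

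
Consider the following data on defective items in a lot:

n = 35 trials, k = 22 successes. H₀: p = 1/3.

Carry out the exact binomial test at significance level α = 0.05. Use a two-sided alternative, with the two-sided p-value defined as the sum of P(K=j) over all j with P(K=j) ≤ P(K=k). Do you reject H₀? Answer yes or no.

Exact binomial: n=35, k=22, p₀=1/3=0.3333
P(X=j) = C(n,j)·p₀^j·(1−p₀)^(n−j); p = Σ P(X=j) over j with P(X=j) ≤ P(X=22)
p-value (two-sided) = 0.00045
At α=0.05: p < α → reject H₀

reject H₀: yes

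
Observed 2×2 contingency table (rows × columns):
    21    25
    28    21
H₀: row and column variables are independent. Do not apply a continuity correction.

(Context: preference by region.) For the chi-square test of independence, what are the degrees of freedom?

degrees of freedom = 1

df = (r−1)(c−1) = (2−1)·(2−1) = 1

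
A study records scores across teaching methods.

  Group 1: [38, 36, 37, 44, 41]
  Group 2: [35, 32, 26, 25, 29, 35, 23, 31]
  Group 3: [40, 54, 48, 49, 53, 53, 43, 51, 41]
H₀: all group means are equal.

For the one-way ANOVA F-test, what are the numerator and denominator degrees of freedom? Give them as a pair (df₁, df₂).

k = 3 groups, N = 22 total
df = (k−1, N−k) = (3−1, 22−3) = (2, 19)

degrees of freedom = [2, 19]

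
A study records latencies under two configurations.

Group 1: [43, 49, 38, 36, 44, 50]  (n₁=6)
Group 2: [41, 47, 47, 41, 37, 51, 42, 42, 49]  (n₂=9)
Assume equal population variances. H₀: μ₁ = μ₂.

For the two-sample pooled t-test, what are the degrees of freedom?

df = n₁ + n₂ − 2 = 6 + 9 − 2 = 13

degrees of freedom = 13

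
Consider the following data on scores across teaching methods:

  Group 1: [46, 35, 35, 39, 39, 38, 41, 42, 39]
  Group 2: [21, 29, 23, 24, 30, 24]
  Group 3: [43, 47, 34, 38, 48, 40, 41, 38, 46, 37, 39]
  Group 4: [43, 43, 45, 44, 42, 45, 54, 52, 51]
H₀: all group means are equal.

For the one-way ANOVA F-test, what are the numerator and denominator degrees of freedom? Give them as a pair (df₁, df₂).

degrees of freedom = [3, 31]

k = 4 groups, N = 35 total
df = (k−1, N−k) = (4−1, 35−4) = (3, 31)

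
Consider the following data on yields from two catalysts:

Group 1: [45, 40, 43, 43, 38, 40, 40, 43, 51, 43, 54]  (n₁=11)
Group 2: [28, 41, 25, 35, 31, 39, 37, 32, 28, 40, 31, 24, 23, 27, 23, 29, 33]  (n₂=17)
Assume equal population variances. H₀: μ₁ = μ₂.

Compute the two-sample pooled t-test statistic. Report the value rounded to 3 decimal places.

x̄₁=43.636, s₁=4.864, n₁=11
x̄₂=30.941, s₂=5.879, n₂=17
s_p² = [10·4.864² + 16·5.879²]/26 = 30.3649
SE = √(s_p²·(1/11+1/17)) = 2.1323
t = (43.636−30.941)/2.1323 = 5.9538
df = 26

test statistic = 5.954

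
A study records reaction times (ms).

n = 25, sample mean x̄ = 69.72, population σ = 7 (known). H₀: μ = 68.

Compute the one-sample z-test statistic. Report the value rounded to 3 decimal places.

test statistic = 1.229

SE = σ/√n = 7/√25 = 1.4000
z = (x̄−μ₀)/SE = (69.72−68)/1.4000 = 1.2286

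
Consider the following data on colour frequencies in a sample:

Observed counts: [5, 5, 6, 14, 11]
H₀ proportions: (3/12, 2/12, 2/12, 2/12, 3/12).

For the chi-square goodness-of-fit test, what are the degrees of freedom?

degrees of freedom = 4

df = k − 1 = 5 − 1 = 4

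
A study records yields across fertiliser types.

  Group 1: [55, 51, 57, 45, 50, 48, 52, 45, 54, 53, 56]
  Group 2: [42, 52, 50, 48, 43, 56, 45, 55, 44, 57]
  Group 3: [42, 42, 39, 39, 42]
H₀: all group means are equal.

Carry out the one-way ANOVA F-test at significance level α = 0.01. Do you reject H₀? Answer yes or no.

reject H₀: yes

Group means [51.45, 49.20, 40.80], grand mean 48.538
SSB = Σnᵢ(x̄ᵢ−x̄)² = 397.334; SSW = ΣΣ(x−x̄ᵢ)² = 467.127
MSB = 397.334/2 = 198.6671; MSW = 467.127/23 = 20.3099
F = MSB/MSW = 9.7818
df = (2, 23)
p-value (upper-tail) = 0.00084
At α=0.01: p < α → reject H₀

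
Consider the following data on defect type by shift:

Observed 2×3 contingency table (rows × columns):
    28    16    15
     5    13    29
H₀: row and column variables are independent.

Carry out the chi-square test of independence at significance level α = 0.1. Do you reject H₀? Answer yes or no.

reject H₀: yes

Row totals [59, 47], col totals [33, 29, 44], n=106
χ² = (28−18.37)²/18.37 + (16−16.14)²/16.14 + (15−24.49)²/24.49 + (5−14.63)²/14.63 + (13−12.86)²/12.86 + (29−19.51)²/19.51 = 19.6890
df = 2
p-value (upper-tail) = 0.00005
At α=0.1: p < α → reject H₀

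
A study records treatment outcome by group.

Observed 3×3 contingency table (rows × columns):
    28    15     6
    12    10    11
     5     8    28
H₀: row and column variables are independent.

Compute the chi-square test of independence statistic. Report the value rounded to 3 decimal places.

test statistic = 32.852

Row totals [49, 33, 41], col totals [45, 33, 45], n=123
χ² = (28−17.93)²/17.93 + (15−13.15)²/13.15 + (6−17.93)²/17.93 + (12−12.07)²/12.07 + (10−8.85)²/8.85 + (11−12.07)²/12.07 + (5−15.00)²/15.00 + (8−11.00)²/11.00 + (28−15.00)²/15.00 = 32.8523
df = 4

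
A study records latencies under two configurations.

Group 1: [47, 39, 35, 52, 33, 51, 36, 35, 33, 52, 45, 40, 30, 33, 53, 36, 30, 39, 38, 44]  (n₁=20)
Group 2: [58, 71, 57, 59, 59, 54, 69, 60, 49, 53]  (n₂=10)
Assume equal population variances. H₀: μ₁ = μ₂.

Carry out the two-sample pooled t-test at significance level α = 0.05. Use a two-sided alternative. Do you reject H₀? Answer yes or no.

x̄₁=40.050, s₁=7.619, n₁=20
x̄₂=58.900, s₂=6.757, n₂=10
s_p² = [19·7.619² + 9·6.757²]/28 = 54.0661
SE = √(s_p²·(1/20+1/10)) = 2.8478
t = (40.050−58.900)/2.8478 = -6.6192
df = 28
p-value (two-sided) = 0.00000
At α=0.05: p < α → reject H₀

reject H₀: yes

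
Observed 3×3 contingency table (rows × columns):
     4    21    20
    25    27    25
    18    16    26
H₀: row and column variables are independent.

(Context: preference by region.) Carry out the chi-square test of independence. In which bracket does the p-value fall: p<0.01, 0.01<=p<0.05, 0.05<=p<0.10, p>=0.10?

Row totals [45, 77, 60], col totals [47, 64, 71], n=182
χ² = (4−11.62)²/11.62 + (21−15.82)²/15.82 + (20−17.55)²/17.55 + (25−19.88)²/19.88 + (27−27.08)²/27.08 + (25−30.04)²/30.04 + (18−15.49)²/15.49 + (16−21.10)²/21.10 + (26−23.41)²/23.41 = 11.1172
df = 4
p-value (upper-tail) = 0.02528
→ bracket: 0.01<=p<0.05

p-value bracket: 0.01<=p<0.05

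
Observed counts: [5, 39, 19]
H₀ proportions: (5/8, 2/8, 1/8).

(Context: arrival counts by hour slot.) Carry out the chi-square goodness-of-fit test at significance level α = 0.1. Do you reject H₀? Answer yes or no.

reject H₀: yes

n = 63; E_i = n·p_i = [39.38, 15.75, 7.88]
χ² = (5−39.38)²/39.38 + (39−15.75)²/15.75 + (19−7.88)²/7.88 = 80.0476
df = 2
p-value (upper-tail) = 0.00000
At α=0.1: p < α → reject H₀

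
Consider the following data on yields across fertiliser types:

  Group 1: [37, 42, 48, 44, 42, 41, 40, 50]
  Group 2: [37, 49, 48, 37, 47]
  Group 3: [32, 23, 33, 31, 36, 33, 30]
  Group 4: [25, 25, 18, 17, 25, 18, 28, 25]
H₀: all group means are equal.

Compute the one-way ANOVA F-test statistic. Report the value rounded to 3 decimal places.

test statistic = 35.317

Group means [43.00, 43.60, 31.14, 22.62], grand mean 34.321
SSB = Σnᵢ(x̄ᵢ−x̄)² = 2198.175; SSW = ΣΣ(x−x̄ᵢ)² = 497.932
MSB = 2198.175/3 = 732.7250; MSW = 497.932/24 = 20.7472
F = MSB/MSW = 35.3169
df = (3, 24)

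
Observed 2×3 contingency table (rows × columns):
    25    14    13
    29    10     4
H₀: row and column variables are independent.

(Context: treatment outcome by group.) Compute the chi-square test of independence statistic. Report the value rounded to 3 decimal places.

Row totals [52, 43], col totals [54, 24, 17], n=95
χ² = (25−29.56)²/29.56 + (14−13.14)²/13.14 + (13−9.31)²/9.31 + (29−24.44)²/24.44 + (10−10.86)²/10.86 + (4−7.69)²/7.69 = 4.9192
df = 2

test statistic = 4.919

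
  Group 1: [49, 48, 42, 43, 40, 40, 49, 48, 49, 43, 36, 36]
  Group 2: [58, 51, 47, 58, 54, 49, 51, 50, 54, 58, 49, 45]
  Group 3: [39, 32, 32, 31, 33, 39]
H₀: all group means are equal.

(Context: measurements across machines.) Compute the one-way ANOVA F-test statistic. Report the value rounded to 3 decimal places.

Group means [43.58, 52.00, 34.33], grand mean 45.100
SSB = Σnᵢ(x̄ᵢ−x̄)² = 1294.450; SSW = ΣΣ(x−x̄ᵢ)² = 552.250
MSB = 1294.450/2 = 647.2250; MSW = 552.250/27 = 20.4537
F = MSB/MSW = 31.6434
df = (2, 27)

test statistic = 31.643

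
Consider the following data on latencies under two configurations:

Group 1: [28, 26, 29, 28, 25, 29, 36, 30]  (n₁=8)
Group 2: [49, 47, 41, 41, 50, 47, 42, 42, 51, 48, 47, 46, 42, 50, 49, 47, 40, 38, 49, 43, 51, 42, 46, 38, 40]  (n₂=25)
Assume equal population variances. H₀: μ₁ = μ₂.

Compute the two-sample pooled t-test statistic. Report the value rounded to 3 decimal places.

test statistic = -9.971

x̄₁=28.875, s₁=3.314, n₁=8
x̄₂=45.040, s₂=4.168, n₂=25
s_p² = [7·3.314² + 24·4.168²]/31 = 15.9302
SE = √(s_p²·(1/8+1/25)) = 1.6213
t = (28.875−45.040)/1.6213 = -9.9707
df = 31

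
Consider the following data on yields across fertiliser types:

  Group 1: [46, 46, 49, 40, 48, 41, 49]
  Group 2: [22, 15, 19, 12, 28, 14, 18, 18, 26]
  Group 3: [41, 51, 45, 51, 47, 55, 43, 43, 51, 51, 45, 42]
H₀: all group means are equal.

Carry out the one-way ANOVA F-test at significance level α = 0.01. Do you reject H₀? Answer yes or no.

Group means [45.57, 19.11, 47.08], grand mean 37.714
SSB = Σnᵢ(x̄ᵢ−x̄)² = 4600.194; SSW = ΣΣ(x−x̄ᵢ)² = 541.520
MSB = 4600.194/2 = 2300.0972; MSW = 541.520/25 = 21.6608
F = MSB/MSW = 106.1871
df = (2, 25)
p-value (upper-tail) = 0.00000
At α=0.01: p < α → reject H₀

reject H₀: yes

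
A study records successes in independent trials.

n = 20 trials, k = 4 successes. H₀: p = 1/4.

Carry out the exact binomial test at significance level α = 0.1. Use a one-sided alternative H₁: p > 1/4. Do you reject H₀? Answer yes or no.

Exact binomial: n=20, k=4, p₀=1/4=0.2500
P(X≥4) from Σ C(n,i)·p₀^i·(1−p₀)^(n−i)
p-value (one-sided, H₁ greater) = 0.77484
At α=0.1: p ≥ α → fail to reject H₀

reject H₀: no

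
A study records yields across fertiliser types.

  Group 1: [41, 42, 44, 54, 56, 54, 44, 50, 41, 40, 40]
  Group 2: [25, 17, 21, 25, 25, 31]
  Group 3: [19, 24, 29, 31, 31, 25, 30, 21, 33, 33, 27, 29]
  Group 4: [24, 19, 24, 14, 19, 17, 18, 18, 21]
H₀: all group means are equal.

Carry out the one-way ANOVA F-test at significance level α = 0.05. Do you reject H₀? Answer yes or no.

reject H₀: yes

Group means [46.00, 24.00, 27.67, 19.33], grand mean 30.421
SSB = Σnᵢ(x̄ᵢ−x̄)² = 4114.596; SSW = ΣΣ(x−x̄ᵢ)² = 812.667
MSB = 4114.596/3 = 1371.5322; MSW = 812.667/34 = 23.9020
F = MSB/MSW = 57.3816
df = (3, 34)
p-value (upper-tail) = 0.00000
At α=0.05: p < α → reject H₀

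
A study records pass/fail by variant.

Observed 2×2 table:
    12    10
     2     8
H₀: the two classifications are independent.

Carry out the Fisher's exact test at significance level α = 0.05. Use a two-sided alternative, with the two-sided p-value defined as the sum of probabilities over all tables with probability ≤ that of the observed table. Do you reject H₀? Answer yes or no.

Margins: r₁=22, r₂=10, c₁=14, c₂=18, n=32
p_obs = C(22,12)·C(10,2)/C(32,14); sum pmf over tables with pmf ≤ p_obs
p-value (two-sided) = 0.12406
At α=0.05: p ≥ α → fail to reject H₀

reject H₀: no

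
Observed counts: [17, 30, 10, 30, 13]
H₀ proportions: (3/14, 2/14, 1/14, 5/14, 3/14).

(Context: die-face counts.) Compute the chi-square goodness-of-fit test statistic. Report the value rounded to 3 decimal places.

n = 100; E_i = n·p_i = [21.43, 14.29, 7.14, 35.71, 21.43]
χ² = (17−21.43)²/21.43 + (30−14.29)²/14.29 + (10−7.14)²/7.14 + (30−35.71)²/35.71 + (13−21.43)²/21.43 = 23.5733
df = 4

test statistic = 23.573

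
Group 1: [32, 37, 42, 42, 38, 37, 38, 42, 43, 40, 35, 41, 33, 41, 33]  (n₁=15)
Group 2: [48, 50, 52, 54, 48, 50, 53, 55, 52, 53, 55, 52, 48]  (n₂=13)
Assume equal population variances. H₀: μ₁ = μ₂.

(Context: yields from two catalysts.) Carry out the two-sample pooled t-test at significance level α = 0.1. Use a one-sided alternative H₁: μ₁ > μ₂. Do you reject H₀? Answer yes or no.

reject H₀: no

x̄₁=38.267, s₁=3.693, n₁=15
x̄₂=51.538, s₂=2.537, n₂=13
s_p² = [14·3.693² + 12·2.537²]/26 = 10.3140
SE = √(s_p²·(1/15+1/13)) = 1.2170
t = (38.267−51.538)/1.2170 = -10.9057
df = 26
p-value (one-sided, H₁ greater) = 1.00000
At α=0.1: p ≥ α → fail to reject H₀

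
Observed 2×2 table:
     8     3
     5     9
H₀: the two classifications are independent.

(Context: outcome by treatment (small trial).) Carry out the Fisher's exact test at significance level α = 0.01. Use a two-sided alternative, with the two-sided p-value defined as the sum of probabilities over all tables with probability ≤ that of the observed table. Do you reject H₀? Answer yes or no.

Margins: r₁=11, r₂=14, c₁=13, c₂=12, n=25
p_obs = C(11,8)·C(14,5)/C(25,13); sum pmf over tables with pmf ≤ p_obs
p-value (two-sided) = 0.11070
At α=0.01: p ≥ α → fail to reject H₀

reject H₀: no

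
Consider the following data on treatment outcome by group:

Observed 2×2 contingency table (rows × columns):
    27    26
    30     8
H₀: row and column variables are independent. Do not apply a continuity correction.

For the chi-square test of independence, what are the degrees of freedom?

df = (r−1)(c−1) = (2−1)·(2−1) = 1

degrees of freedom = 1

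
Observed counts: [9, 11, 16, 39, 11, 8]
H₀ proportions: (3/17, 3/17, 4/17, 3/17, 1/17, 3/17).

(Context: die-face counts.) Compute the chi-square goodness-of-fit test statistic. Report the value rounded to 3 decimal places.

test statistic = 47.184

n = 94; E_i = n·p_i = [16.59, 16.59, 22.12, 16.59, 5.53, 16.59]
χ² = (9−16.59)²/16.59 + (11−16.59)²/16.59 + (16−22.12)²/22.12 + (39−16.59)²/16.59 + (11−5.53)²/5.53 + (8−16.59)²/16.59 = 47.1844
df = 5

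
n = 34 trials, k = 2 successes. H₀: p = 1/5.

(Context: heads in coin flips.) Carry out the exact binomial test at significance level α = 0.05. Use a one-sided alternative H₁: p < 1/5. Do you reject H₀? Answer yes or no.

reject H₀: yes

Exact binomial: n=34, k=2, p₀=1/5=0.2000
P(X≤2) from Σ C(n,i)·p₀^i·(1−p₀)^(n−i)
p-value (one-sided, H₁ less) = 0.02260
At α=0.05: p < α → reject H₀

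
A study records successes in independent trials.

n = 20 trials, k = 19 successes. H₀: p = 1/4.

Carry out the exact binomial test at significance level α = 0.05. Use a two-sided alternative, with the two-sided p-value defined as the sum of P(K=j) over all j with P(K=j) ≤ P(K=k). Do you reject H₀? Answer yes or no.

Exact binomial: n=20, k=19, p₀=1/4=0.2500
P(X=j) = C(n,j)·p₀^j·(1−p₀)^(n−j); p = Σ P(X=j) over j with P(X=j) ≤ P(X=19)
p-value (two-sided) = 0.00000
At α=0.05: p < α → reject H₀

reject H₀: yes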